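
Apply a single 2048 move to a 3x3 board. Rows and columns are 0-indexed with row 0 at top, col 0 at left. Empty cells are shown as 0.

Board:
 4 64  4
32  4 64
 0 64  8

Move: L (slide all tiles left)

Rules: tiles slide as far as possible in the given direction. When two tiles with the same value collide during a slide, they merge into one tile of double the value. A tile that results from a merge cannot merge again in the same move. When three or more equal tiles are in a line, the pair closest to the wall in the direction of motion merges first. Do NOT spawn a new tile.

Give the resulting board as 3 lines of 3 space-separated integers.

Answer:  4 64  4
32  4 64
64  8  0

Derivation:
Slide left:
row 0: [4, 64, 4] -> [4, 64, 4]
row 1: [32, 4, 64] -> [32, 4, 64]
row 2: [0, 64, 8] -> [64, 8, 0]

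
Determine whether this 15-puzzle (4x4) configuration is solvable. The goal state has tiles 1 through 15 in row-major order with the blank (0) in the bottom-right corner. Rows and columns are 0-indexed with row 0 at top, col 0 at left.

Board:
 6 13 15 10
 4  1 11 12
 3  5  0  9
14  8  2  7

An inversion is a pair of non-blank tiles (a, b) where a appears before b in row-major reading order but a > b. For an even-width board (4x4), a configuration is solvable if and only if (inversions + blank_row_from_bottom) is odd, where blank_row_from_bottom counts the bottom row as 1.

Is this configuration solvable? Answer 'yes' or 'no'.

Answer: yes

Derivation:
Inversions: 61
Blank is in row 2 (0-indexed from top), which is row 2 counting from the bottom (bottom = 1).
61 + 2 = 63, which is odd, so the puzzle is solvable.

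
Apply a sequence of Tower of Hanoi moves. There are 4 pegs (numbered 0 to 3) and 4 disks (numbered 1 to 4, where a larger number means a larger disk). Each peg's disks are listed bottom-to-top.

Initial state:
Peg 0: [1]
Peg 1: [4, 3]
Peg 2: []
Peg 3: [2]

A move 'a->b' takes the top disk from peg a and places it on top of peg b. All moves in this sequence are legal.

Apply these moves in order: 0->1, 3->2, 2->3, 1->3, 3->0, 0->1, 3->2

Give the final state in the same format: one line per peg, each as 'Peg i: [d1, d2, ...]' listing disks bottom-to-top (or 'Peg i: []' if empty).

After move 1 (0->1):
Peg 0: []
Peg 1: [4, 3, 1]
Peg 2: []
Peg 3: [2]

After move 2 (3->2):
Peg 0: []
Peg 1: [4, 3, 1]
Peg 2: [2]
Peg 3: []

After move 3 (2->3):
Peg 0: []
Peg 1: [4, 3, 1]
Peg 2: []
Peg 3: [2]

After move 4 (1->3):
Peg 0: []
Peg 1: [4, 3]
Peg 2: []
Peg 3: [2, 1]

After move 5 (3->0):
Peg 0: [1]
Peg 1: [4, 3]
Peg 2: []
Peg 3: [2]

After move 6 (0->1):
Peg 0: []
Peg 1: [4, 3, 1]
Peg 2: []
Peg 3: [2]

After move 7 (3->2):
Peg 0: []
Peg 1: [4, 3, 1]
Peg 2: [2]
Peg 3: []

Answer: Peg 0: []
Peg 1: [4, 3, 1]
Peg 2: [2]
Peg 3: []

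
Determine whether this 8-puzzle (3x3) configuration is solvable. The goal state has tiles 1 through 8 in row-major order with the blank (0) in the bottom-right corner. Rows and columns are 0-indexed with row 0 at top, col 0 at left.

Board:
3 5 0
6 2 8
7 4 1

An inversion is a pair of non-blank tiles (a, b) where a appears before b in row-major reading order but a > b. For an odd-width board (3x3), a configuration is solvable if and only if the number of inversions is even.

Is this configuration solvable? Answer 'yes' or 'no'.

Answer: no

Derivation:
Inversions (pairs i<j in row-major order where tile[i] > tile[j] > 0): 15
15 is odd, so the puzzle is not solvable.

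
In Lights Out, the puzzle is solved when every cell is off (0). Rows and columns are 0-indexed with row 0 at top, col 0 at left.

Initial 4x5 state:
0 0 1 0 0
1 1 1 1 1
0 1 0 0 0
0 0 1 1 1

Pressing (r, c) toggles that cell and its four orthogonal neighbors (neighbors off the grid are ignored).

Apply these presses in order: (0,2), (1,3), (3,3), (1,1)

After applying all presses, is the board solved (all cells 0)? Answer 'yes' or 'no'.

Answer: yes

Derivation:
After press 1 at (0,2):
0 1 0 1 0
1 1 0 1 1
0 1 0 0 0
0 0 1 1 1

After press 2 at (1,3):
0 1 0 0 0
1 1 1 0 0
0 1 0 1 0
0 0 1 1 1

After press 3 at (3,3):
0 1 0 0 0
1 1 1 0 0
0 1 0 0 0
0 0 0 0 0

After press 4 at (1,1):
0 0 0 0 0
0 0 0 0 0
0 0 0 0 0
0 0 0 0 0

Lights still on: 0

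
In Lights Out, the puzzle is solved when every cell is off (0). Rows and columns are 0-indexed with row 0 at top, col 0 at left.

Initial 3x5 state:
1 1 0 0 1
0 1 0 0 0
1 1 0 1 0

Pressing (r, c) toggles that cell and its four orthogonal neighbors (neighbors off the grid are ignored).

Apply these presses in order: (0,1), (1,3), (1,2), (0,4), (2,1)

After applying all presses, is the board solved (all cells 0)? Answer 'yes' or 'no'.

After press 1 at (0,1):
0 0 1 0 1
0 0 0 0 0
1 1 0 1 0

After press 2 at (1,3):
0 0 1 1 1
0 0 1 1 1
1 1 0 0 0

After press 3 at (1,2):
0 0 0 1 1
0 1 0 0 1
1 1 1 0 0

After press 4 at (0,4):
0 0 0 0 0
0 1 0 0 0
1 1 1 0 0

After press 5 at (2,1):
0 0 0 0 0
0 0 0 0 0
0 0 0 0 0

Lights still on: 0

Answer: yes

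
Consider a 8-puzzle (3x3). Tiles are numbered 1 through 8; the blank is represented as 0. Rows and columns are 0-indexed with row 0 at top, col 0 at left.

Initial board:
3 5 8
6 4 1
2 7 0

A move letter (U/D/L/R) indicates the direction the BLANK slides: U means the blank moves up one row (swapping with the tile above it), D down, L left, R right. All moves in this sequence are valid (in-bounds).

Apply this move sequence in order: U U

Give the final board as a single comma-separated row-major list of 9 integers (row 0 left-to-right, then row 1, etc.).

Answer: 3, 5, 0, 6, 4, 8, 2, 7, 1

Derivation:
After move 1 (U):
3 5 8
6 4 0
2 7 1

After move 2 (U):
3 5 0
6 4 8
2 7 1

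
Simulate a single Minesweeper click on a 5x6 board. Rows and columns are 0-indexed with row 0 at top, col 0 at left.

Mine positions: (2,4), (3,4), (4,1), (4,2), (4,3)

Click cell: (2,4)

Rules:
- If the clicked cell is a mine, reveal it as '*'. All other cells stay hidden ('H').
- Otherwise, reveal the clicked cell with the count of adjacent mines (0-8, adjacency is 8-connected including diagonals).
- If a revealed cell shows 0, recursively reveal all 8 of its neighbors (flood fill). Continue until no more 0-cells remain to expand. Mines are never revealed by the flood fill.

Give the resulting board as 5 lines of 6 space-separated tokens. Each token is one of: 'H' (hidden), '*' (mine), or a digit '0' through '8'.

H H H H H H
H H H H H H
H H H H * H
H H H H H H
H H H H H H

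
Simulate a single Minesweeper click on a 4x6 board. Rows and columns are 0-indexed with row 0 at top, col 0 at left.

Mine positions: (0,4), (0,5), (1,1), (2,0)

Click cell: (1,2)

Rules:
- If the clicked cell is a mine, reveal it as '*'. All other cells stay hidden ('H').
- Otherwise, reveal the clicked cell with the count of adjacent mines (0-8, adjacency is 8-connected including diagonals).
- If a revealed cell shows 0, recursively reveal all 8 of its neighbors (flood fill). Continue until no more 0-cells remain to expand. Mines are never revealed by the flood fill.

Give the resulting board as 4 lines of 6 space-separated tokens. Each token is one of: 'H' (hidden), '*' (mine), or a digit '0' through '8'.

H H H H H H
H H 1 H H H
H H H H H H
H H H H H H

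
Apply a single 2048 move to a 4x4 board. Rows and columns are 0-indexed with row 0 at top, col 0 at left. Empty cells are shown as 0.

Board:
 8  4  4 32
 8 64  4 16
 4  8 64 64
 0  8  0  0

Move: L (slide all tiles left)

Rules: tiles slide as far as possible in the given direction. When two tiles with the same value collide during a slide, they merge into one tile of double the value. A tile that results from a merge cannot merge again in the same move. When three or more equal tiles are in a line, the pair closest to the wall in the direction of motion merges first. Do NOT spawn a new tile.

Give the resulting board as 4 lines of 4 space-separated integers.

Answer:   8   8  32   0
  8  64   4  16
  4   8 128   0
  8   0   0   0

Derivation:
Slide left:
row 0: [8, 4, 4, 32] -> [8, 8, 32, 0]
row 1: [8, 64, 4, 16] -> [8, 64, 4, 16]
row 2: [4, 8, 64, 64] -> [4, 8, 128, 0]
row 3: [0, 8, 0, 0] -> [8, 0, 0, 0]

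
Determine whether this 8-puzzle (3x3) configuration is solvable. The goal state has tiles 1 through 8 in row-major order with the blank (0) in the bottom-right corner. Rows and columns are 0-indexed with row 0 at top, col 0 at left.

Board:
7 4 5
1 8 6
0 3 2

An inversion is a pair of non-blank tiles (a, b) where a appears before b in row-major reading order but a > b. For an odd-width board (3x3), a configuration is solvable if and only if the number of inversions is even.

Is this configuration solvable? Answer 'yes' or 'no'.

Inversions (pairs i<j in row-major order where tile[i] > tile[j] > 0): 18
18 is even, so the puzzle is solvable.

Answer: yes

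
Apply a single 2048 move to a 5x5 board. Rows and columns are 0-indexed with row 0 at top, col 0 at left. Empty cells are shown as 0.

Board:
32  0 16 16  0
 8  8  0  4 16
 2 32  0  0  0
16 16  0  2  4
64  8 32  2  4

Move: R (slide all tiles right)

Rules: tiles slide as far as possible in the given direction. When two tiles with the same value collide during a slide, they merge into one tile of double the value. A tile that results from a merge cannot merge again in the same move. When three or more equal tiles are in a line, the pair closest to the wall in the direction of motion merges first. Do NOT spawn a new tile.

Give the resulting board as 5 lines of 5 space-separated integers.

Answer:  0  0  0 32 32
 0  0 16  4 16
 0  0  0  2 32
 0  0 32  2  4
64  8 32  2  4

Derivation:
Slide right:
row 0: [32, 0, 16, 16, 0] -> [0, 0, 0, 32, 32]
row 1: [8, 8, 0, 4, 16] -> [0, 0, 16, 4, 16]
row 2: [2, 32, 0, 0, 0] -> [0, 0, 0, 2, 32]
row 3: [16, 16, 0, 2, 4] -> [0, 0, 32, 2, 4]
row 4: [64, 8, 32, 2, 4] -> [64, 8, 32, 2, 4]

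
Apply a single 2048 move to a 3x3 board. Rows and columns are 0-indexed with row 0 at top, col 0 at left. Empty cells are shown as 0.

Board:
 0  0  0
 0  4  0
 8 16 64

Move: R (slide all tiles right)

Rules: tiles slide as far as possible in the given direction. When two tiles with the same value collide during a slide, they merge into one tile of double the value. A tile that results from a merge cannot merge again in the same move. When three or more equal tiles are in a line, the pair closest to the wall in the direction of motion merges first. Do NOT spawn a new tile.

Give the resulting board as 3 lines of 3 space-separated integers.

Answer:  0  0  0
 0  0  4
 8 16 64

Derivation:
Slide right:
row 0: [0, 0, 0] -> [0, 0, 0]
row 1: [0, 4, 0] -> [0, 0, 4]
row 2: [8, 16, 64] -> [8, 16, 64]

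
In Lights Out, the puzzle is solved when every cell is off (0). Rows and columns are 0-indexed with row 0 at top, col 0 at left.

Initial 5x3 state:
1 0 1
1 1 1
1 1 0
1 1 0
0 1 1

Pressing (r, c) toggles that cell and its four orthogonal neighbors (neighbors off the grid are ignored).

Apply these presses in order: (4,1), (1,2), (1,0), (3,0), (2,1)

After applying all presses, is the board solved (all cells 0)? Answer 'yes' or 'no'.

After press 1 at (4,1):
1 0 1
1 1 1
1 1 0
1 0 0
1 0 0

After press 2 at (1,2):
1 0 0
1 0 0
1 1 1
1 0 0
1 0 0

After press 3 at (1,0):
0 0 0
0 1 0
0 1 1
1 0 0
1 0 0

After press 4 at (3,0):
0 0 0
0 1 0
1 1 1
0 1 0
0 0 0

After press 5 at (2,1):
0 0 0
0 0 0
0 0 0
0 0 0
0 0 0

Lights still on: 0

Answer: yes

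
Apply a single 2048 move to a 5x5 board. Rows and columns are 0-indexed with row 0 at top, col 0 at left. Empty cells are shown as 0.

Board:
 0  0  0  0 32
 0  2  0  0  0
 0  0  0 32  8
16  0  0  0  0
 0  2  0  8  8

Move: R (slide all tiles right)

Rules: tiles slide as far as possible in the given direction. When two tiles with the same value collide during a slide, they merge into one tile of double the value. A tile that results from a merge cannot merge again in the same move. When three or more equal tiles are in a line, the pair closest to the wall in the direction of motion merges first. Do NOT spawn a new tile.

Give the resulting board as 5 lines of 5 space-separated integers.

Slide right:
row 0: [0, 0, 0, 0, 32] -> [0, 0, 0, 0, 32]
row 1: [0, 2, 0, 0, 0] -> [0, 0, 0, 0, 2]
row 2: [0, 0, 0, 32, 8] -> [0, 0, 0, 32, 8]
row 3: [16, 0, 0, 0, 0] -> [0, 0, 0, 0, 16]
row 4: [0, 2, 0, 8, 8] -> [0, 0, 0, 2, 16]

Answer:  0  0  0  0 32
 0  0  0  0  2
 0  0  0 32  8
 0  0  0  0 16
 0  0  0  2 16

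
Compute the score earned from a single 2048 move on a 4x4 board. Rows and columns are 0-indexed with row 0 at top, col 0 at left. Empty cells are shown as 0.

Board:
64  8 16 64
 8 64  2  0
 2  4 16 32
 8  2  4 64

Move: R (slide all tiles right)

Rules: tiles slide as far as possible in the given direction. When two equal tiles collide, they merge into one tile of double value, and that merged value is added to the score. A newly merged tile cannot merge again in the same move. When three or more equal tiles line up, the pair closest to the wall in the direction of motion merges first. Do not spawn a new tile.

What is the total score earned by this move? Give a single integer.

Answer: 0

Derivation:
Slide right:
row 0: [64, 8, 16, 64] -> [64, 8, 16, 64]  score +0 (running 0)
row 1: [8, 64, 2, 0] -> [0, 8, 64, 2]  score +0 (running 0)
row 2: [2, 4, 16, 32] -> [2, 4, 16, 32]  score +0 (running 0)
row 3: [8, 2, 4, 64] -> [8, 2, 4, 64]  score +0 (running 0)
Board after move:
64  8 16 64
 0  8 64  2
 2  4 16 32
 8  2  4 64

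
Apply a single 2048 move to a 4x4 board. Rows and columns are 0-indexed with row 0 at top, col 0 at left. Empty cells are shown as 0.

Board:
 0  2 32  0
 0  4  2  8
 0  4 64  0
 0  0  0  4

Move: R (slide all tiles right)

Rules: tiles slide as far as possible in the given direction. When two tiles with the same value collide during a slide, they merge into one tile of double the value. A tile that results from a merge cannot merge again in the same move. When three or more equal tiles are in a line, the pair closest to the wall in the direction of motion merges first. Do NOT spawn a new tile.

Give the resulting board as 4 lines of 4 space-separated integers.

Slide right:
row 0: [0, 2, 32, 0] -> [0, 0, 2, 32]
row 1: [0, 4, 2, 8] -> [0, 4, 2, 8]
row 2: [0, 4, 64, 0] -> [0, 0, 4, 64]
row 3: [0, 0, 0, 4] -> [0, 0, 0, 4]

Answer:  0  0  2 32
 0  4  2  8
 0  0  4 64
 0  0  0  4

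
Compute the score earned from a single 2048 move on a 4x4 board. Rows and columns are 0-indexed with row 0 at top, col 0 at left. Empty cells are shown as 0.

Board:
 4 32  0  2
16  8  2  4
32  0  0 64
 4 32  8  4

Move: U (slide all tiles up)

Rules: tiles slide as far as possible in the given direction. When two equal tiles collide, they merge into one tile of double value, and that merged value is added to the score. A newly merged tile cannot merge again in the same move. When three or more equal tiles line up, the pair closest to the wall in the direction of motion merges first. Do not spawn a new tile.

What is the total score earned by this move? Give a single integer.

Slide up:
col 0: [4, 16, 32, 4] -> [4, 16, 32, 4]  score +0 (running 0)
col 1: [32, 8, 0, 32] -> [32, 8, 32, 0]  score +0 (running 0)
col 2: [0, 2, 0, 8] -> [2, 8, 0, 0]  score +0 (running 0)
col 3: [2, 4, 64, 4] -> [2, 4, 64, 4]  score +0 (running 0)
Board after move:
 4 32  2  2
16  8  8  4
32 32  0 64
 4  0  0  4

Answer: 0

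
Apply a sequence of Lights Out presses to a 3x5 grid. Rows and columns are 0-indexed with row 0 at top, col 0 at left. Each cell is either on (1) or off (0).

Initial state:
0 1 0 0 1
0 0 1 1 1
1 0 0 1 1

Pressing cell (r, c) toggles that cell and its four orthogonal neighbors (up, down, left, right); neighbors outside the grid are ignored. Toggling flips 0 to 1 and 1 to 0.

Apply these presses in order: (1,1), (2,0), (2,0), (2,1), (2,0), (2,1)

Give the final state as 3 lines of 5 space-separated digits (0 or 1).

After press 1 at (1,1):
0 0 0 0 1
1 1 0 1 1
1 1 0 1 1

After press 2 at (2,0):
0 0 0 0 1
0 1 0 1 1
0 0 0 1 1

After press 3 at (2,0):
0 0 0 0 1
1 1 0 1 1
1 1 0 1 1

After press 4 at (2,1):
0 0 0 0 1
1 0 0 1 1
0 0 1 1 1

After press 5 at (2,0):
0 0 0 0 1
0 0 0 1 1
1 1 1 1 1

After press 6 at (2,1):
0 0 0 0 1
0 1 0 1 1
0 0 0 1 1

Answer: 0 0 0 0 1
0 1 0 1 1
0 0 0 1 1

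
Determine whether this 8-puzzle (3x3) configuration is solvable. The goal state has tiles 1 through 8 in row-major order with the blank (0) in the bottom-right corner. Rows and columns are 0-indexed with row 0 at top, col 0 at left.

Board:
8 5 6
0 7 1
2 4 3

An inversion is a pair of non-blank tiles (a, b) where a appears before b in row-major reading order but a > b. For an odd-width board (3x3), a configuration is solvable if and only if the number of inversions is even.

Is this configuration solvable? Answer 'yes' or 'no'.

Answer: yes

Derivation:
Inversions (pairs i<j in row-major order where tile[i] > tile[j] > 0): 20
20 is even, so the puzzle is solvable.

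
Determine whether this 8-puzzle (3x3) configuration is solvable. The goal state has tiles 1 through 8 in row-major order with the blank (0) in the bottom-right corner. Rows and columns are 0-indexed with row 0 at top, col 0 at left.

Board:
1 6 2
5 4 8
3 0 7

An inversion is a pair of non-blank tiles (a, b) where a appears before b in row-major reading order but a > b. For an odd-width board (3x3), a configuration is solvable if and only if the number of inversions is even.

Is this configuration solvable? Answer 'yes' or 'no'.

Answer: no

Derivation:
Inversions (pairs i<j in row-major order where tile[i] > tile[j] > 0): 9
9 is odd, so the puzzle is not solvable.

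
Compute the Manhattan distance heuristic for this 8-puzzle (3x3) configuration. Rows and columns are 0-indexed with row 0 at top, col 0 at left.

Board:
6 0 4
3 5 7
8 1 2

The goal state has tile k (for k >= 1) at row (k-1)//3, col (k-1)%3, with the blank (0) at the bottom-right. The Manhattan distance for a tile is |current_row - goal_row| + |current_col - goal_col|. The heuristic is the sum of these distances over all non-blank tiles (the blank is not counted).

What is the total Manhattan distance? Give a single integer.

Tile 6: at (0,0), goal (1,2), distance |0-1|+|0-2| = 3
Tile 4: at (0,2), goal (1,0), distance |0-1|+|2-0| = 3
Tile 3: at (1,0), goal (0,2), distance |1-0|+|0-2| = 3
Tile 5: at (1,1), goal (1,1), distance |1-1|+|1-1| = 0
Tile 7: at (1,2), goal (2,0), distance |1-2|+|2-0| = 3
Tile 8: at (2,0), goal (2,1), distance |2-2|+|0-1| = 1
Tile 1: at (2,1), goal (0,0), distance |2-0|+|1-0| = 3
Tile 2: at (2,2), goal (0,1), distance |2-0|+|2-1| = 3
Sum: 3 + 3 + 3 + 0 + 3 + 1 + 3 + 3 = 19

Answer: 19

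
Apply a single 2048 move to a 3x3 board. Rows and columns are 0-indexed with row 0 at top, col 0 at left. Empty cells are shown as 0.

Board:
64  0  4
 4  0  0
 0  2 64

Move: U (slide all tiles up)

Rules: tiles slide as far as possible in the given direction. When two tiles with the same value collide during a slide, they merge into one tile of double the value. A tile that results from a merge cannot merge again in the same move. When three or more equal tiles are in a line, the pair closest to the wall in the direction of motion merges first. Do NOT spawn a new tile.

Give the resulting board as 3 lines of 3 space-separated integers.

Slide up:
col 0: [64, 4, 0] -> [64, 4, 0]
col 1: [0, 0, 2] -> [2, 0, 0]
col 2: [4, 0, 64] -> [4, 64, 0]

Answer: 64  2  4
 4  0 64
 0  0  0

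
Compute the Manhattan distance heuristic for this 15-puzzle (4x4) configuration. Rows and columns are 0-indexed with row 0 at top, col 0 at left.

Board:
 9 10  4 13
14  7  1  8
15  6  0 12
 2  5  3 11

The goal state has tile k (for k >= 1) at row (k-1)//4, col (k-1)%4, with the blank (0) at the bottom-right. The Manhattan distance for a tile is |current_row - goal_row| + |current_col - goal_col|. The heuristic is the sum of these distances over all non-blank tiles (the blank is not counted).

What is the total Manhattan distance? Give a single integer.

Answer: 34

Derivation:
Tile 9: at (0,0), goal (2,0), distance |0-2|+|0-0| = 2
Tile 10: at (0,1), goal (2,1), distance |0-2|+|1-1| = 2
Tile 4: at (0,2), goal (0,3), distance |0-0|+|2-3| = 1
Tile 13: at (0,3), goal (3,0), distance |0-3|+|3-0| = 6
Tile 14: at (1,0), goal (3,1), distance |1-3|+|0-1| = 3
Tile 7: at (1,1), goal (1,2), distance |1-1|+|1-2| = 1
Tile 1: at (1,2), goal (0,0), distance |1-0|+|2-0| = 3
Tile 8: at (1,3), goal (1,3), distance |1-1|+|3-3| = 0
Tile 15: at (2,0), goal (3,2), distance |2-3|+|0-2| = 3
Tile 6: at (2,1), goal (1,1), distance |2-1|+|1-1| = 1
Tile 12: at (2,3), goal (2,3), distance |2-2|+|3-3| = 0
Tile 2: at (3,0), goal (0,1), distance |3-0|+|0-1| = 4
Tile 5: at (3,1), goal (1,0), distance |3-1|+|1-0| = 3
Tile 3: at (3,2), goal (0,2), distance |3-0|+|2-2| = 3
Tile 11: at (3,3), goal (2,2), distance |3-2|+|3-2| = 2
Sum: 2 + 2 + 1 + 6 + 3 + 1 + 3 + 0 + 3 + 1 + 0 + 4 + 3 + 3 + 2 = 34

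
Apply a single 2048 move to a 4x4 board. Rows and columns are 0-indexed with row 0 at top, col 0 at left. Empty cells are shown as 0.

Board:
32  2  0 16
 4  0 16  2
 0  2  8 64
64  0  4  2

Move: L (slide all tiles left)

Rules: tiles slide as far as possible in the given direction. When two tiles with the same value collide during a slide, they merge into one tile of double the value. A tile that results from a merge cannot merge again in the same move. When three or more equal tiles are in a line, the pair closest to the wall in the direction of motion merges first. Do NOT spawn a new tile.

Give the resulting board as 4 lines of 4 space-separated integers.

Slide left:
row 0: [32, 2, 0, 16] -> [32, 2, 16, 0]
row 1: [4, 0, 16, 2] -> [4, 16, 2, 0]
row 2: [0, 2, 8, 64] -> [2, 8, 64, 0]
row 3: [64, 0, 4, 2] -> [64, 4, 2, 0]

Answer: 32  2 16  0
 4 16  2  0
 2  8 64  0
64  4  2  0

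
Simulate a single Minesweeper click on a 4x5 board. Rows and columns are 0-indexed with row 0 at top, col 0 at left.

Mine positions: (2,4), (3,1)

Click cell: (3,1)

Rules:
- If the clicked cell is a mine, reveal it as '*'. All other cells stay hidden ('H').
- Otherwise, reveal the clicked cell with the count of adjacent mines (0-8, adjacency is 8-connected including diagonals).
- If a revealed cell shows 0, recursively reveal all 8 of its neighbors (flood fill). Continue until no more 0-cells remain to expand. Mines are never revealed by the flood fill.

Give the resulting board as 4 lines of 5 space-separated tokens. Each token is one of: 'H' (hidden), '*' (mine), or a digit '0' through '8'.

H H H H H
H H H H H
H H H H H
H * H H H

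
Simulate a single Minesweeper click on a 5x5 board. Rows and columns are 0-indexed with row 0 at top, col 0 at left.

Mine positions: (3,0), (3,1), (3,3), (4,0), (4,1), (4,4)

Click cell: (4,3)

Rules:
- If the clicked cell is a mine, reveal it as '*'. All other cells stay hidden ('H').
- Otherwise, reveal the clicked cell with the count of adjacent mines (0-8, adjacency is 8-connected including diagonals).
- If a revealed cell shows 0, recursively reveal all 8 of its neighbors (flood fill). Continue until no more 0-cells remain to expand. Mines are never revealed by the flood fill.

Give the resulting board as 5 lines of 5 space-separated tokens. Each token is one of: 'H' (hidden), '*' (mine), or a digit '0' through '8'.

H H H H H
H H H H H
H H H H H
H H H H H
H H H 2 H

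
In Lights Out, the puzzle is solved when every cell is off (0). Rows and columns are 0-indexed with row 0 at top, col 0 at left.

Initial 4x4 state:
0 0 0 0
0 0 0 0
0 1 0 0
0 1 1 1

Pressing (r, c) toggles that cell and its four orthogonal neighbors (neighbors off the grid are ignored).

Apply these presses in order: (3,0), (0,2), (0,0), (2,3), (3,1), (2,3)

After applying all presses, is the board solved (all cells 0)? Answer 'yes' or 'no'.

After press 1 at (3,0):
0 0 0 0
0 0 0 0
1 1 0 0
1 0 1 1

After press 2 at (0,2):
0 1 1 1
0 0 1 0
1 1 0 0
1 0 1 1

After press 3 at (0,0):
1 0 1 1
1 0 1 0
1 1 0 0
1 0 1 1

After press 4 at (2,3):
1 0 1 1
1 0 1 1
1 1 1 1
1 0 1 0

After press 5 at (3,1):
1 0 1 1
1 0 1 1
1 0 1 1
0 1 0 0

After press 6 at (2,3):
1 0 1 1
1 0 1 0
1 0 0 0
0 1 0 1

Lights still on: 8

Answer: no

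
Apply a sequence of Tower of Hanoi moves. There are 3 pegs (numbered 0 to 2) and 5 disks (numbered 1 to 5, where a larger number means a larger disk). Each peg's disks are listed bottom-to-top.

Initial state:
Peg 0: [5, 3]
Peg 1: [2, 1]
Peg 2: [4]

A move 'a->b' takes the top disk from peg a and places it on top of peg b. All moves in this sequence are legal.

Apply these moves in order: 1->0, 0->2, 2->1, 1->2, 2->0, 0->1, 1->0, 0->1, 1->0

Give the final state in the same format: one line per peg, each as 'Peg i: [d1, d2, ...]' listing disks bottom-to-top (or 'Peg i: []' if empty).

After move 1 (1->0):
Peg 0: [5, 3, 1]
Peg 1: [2]
Peg 2: [4]

After move 2 (0->2):
Peg 0: [5, 3]
Peg 1: [2]
Peg 2: [4, 1]

After move 3 (2->1):
Peg 0: [5, 3]
Peg 1: [2, 1]
Peg 2: [4]

After move 4 (1->2):
Peg 0: [5, 3]
Peg 1: [2]
Peg 2: [4, 1]

After move 5 (2->0):
Peg 0: [5, 3, 1]
Peg 1: [2]
Peg 2: [4]

After move 6 (0->1):
Peg 0: [5, 3]
Peg 1: [2, 1]
Peg 2: [4]

After move 7 (1->0):
Peg 0: [5, 3, 1]
Peg 1: [2]
Peg 2: [4]

After move 8 (0->1):
Peg 0: [5, 3]
Peg 1: [2, 1]
Peg 2: [4]

After move 9 (1->0):
Peg 0: [5, 3, 1]
Peg 1: [2]
Peg 2: [4]

Answer: Peg 0: [5, 3, 1]
Peg 1: [2]
Peg 2: [4]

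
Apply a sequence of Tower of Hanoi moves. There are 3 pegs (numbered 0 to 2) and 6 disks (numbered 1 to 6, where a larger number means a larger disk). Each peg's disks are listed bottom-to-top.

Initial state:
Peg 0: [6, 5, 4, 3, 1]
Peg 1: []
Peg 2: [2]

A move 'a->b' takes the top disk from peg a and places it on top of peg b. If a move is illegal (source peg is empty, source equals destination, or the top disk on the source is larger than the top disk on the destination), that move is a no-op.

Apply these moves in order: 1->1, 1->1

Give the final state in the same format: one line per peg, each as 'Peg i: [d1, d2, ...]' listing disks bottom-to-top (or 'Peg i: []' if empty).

After move 1 (1->1):
Peg 0: [6, 5, 4, 3, 1]
Peg 1: []
Peg 2: [2]

After move 2 (1->1):
Peg 0: [6, 5, 4, 3, 1]
Peg 1: []
Peg 2: [2]

Answer: Peg 0: [6, 5, 4, 3, 1]
Peg 1: []
Peg 2: [2]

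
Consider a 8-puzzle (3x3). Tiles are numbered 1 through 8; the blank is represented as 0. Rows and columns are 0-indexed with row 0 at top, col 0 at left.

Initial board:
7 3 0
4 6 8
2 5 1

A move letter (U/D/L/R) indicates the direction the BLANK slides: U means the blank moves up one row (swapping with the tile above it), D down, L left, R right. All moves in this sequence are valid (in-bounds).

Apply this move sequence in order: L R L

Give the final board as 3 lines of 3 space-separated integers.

Answer: 7 0 3
4 6 8
2 5 1

Derivation:
After move 1 (L):
7 0 3
4 6 8
2 5 1

After move 2 (R):
7 3 0
4 6 8
2 5 1

After move 3 (L):
7 0 3
4 6 8
2 5 1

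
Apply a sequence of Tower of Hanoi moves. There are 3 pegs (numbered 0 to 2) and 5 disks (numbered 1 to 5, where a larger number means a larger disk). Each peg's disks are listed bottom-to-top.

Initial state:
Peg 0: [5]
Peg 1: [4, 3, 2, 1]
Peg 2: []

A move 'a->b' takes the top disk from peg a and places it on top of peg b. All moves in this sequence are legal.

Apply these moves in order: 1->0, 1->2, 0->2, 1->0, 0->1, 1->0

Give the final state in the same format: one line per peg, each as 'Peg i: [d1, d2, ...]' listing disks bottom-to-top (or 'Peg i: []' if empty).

After move 1 (1->0):
Peg 0: [5, 1]
Peg 1: [4, 3, 2]
Peg 2: []

After move 2 (1->2):
Peg 0: [5, 1]
Peg 1: [4, 3]
Peg 2: [2]

After move 3 (0->2):
Peg 0: [5]
Peg 1: [4, 3]
Peg 2: [2, 1]

After move 4 (1->0):
Peg 0: [5, 3]
Peg 1: [4]
Peg 2: [2, 1]

After move 5 (0->1):
Peg 0: [5]
Peg 1: [4, 3]
Peg 2: [2, 1]

After move 6 (1->0):
Peg 0: [5, 3]
Peg 1: [4]
Peg 2: [2, 1]

Answer: Peg 0: [5, 3]
Peg 1: [4]
Peg 2: [2, 1]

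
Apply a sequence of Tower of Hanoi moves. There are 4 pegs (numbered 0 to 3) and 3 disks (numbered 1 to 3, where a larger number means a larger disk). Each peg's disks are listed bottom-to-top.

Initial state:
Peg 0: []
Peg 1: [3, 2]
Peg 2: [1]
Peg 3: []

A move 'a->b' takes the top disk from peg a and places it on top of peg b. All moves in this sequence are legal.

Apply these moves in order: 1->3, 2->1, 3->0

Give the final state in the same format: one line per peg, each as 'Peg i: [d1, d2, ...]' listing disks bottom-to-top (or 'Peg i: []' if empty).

Answer: Peg 0: [2]
Peg 1: [3, 1]
Peg 2: []
Peg 3: []

Derivation:
After move 1 (1->3):
Peg 0: []
Peg 1: [3]
Peg 2: [1]
Peg 3: [2]

After move 2 (2->1):
Peg 0: []
Peg 1: [3, 1]
Peg 2: []
Peg 3: [2]

After move 3 (3->0):
Peg 0: [2]
Peg 1: [3, 1]
Peg 2: []
Peg 3: []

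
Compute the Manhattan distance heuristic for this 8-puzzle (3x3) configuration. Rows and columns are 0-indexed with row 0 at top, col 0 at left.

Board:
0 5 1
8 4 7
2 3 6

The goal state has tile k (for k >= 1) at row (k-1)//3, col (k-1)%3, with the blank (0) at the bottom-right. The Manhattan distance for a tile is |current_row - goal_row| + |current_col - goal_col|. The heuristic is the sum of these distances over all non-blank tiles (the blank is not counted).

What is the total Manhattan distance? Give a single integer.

Tile 5: (0,1)->(1,1) = 1
Tile 1: (0,2)->(0,0) = 2
Tile 8: (1,0)->(2,1) = 2
Tile 4: (1,1)->(1,0) = 1
Tile 7: (1,2)->(2,0) = 3
Tile 2: (2,0)->(0,1) = 3
Tile 3: (2,1)->(0,2) = 3
Tile 6: (2,2)->(1,2) = 1
Sum: 1 + 2 + 2 + 1 + 3 + 3 + 3 + 1 = 16

Answer: 16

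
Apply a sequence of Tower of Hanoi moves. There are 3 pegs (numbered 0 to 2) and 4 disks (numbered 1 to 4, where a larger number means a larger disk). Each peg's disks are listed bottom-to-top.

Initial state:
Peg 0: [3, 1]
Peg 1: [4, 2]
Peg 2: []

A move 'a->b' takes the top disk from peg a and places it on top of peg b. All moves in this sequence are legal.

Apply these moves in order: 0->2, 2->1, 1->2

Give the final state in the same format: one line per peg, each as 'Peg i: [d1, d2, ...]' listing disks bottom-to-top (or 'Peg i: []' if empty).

After move 1 (0->2):
Peg 0: [3]
Peg 1: [4, 2]
Peg 2: [1]

After move 2 (2->1):
Peg 0: [3]
Peg 1: [4, 2, 1]
Peg 2: []

After move 3 (1->2):
Peg 0: [3]
Peg 1: [4, 2]
Peg 2: [1]

Answer: Peg 0: [3]
Peg 1: [4, 2]
Peg 2: [1]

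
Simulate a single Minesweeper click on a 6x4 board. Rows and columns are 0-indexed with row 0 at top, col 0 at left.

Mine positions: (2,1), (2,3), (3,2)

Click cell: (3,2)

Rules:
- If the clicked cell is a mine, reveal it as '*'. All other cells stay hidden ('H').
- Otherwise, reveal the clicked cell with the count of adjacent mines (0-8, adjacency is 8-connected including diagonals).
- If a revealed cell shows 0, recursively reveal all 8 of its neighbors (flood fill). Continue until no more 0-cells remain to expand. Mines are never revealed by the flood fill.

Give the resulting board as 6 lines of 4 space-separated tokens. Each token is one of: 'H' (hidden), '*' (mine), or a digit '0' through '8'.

H H H H
H H H H
H H H H
H H * H
H H H H
H H H H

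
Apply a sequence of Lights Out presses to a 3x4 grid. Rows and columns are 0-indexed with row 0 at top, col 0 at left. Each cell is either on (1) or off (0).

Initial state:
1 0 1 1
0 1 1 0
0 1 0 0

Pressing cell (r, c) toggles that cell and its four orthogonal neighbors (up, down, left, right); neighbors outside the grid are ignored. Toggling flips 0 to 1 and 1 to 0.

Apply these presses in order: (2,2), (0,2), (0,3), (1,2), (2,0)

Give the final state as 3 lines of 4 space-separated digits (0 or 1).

After press 1 at (2,2):
1 0 1 1
0 1 0 0
0 0 1 1

After press 2 at (0,2):
1 1 0 0
0 1 1 0
0 0 1 1

After press 3 at (0,3):
1 1 1 1
0 1 1 1
0 0 1 1

After press 4 at (1,2):
1 1 0 1
0 0 0 0
0 0 0 1

After press 5 at (2,0):
1 1 0 1
1 0 0 0
1 1 0 1

Answer: 1 1 0 1
1 0 0 0
1 1 0 1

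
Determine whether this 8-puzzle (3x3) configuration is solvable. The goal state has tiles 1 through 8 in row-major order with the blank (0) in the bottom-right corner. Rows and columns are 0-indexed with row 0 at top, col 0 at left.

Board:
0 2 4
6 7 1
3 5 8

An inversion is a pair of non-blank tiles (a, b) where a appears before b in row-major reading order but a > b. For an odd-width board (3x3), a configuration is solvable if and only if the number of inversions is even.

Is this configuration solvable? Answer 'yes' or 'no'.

Answer: no

Derivation:
Inversions (pairs i<j in row-major order where tile[i] > tile[j] > 0): 9
9 is odd, so the puzzle is not solvable.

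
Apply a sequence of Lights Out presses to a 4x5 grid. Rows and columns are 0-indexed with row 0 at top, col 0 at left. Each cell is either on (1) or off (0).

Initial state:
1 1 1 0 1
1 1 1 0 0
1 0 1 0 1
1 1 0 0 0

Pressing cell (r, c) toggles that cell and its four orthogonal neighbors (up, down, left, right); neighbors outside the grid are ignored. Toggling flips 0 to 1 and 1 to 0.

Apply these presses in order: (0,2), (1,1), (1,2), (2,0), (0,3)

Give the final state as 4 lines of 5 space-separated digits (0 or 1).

Answer: 1 1 0 0 0
1 1 0 0 0
0 0 0 0 1
0 1 0 0 0

Derivation:
After press 1 at (0,2):
1 0 0 1 1
1 1 0 0 0
1 0 1 0 1
1 1 0 0 0

After press 2 at (1,1):
1 1 0 1 1
0 0 1 0 0
1 1 1 0 1
1 1 0 0 0

After press 3 at (1,2):
1 1 1 1 1
0 1 0 1 0
1 1 0 0 1
1 1 0 0 0

After press 4 at (2,0):
1 1 1 1 1
1 1 0 1 0
0 0 0 0 1
0 1 0 0 0

After press 5 at (0,3):
1 1 0 0 0
1 1 0 0 0
0 0 0 0 1
0 1 0 0 0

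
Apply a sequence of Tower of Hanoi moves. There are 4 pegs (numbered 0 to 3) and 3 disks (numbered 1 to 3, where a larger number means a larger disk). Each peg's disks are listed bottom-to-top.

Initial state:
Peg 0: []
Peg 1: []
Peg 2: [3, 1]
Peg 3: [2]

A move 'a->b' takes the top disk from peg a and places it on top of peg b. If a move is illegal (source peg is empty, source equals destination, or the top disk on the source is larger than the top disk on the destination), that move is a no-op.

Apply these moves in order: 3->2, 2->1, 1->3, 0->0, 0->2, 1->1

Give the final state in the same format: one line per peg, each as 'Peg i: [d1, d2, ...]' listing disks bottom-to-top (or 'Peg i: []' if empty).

After move 1 (3->2):
Peg 0: []
Peg 1: []
Peg 2: [3, 1]
Peg 3: [2]

After move 2 (2->1):
Peg 0: []
Peg 1: [1]
Peg 2: [3]
Peg 3: [2]

After move 3 (1->3):
Peg 0: []
Peg 1: []
Peg 2: [3]
Peg 3: [2, 1]

After move 4 (0->0):
Peg 0: []
Peg 1: []
Peg 2: [3]
Peg 3: [2, 1]

After move 5 (0->2):
Peg 0: []
Peg 1: []
Peg 2: [3]
Peg 3: [2, 1]

After move 6 (1->1):
Peg 0: []
Peg 1: []
Peg 2: [3]
Peg 3: [2, 1]

Answer: Peg 0: []
Peg 1: []
Peg 2: [3]
Peg 3: [2, 1]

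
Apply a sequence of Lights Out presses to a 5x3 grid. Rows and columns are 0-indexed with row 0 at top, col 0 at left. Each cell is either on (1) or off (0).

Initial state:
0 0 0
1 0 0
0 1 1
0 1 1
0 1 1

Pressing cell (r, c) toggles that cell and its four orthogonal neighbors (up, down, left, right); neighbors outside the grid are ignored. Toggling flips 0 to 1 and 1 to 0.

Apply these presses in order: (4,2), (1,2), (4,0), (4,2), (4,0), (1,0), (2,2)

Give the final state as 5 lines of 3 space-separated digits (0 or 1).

Answer: 1 0 1
0 0 0
1 0 1
0 1 0
0 1 1

Derivation:
After press 1 at (4,2):
0 0 0
1 0 0
0 1 1
0 1 0
0 0 0

After press 2 at (1,2):
0 0 1
1 1 1
0 1 0
0 1 0
0 0 0

After press 3 at (4,0):
0 0 1
1 1 1
0 1 0
1 1 0
1 1 0

After press 4 at (4,2):
0 0 1
1 1 1
0 1 0
1 1 1
1 0 1

After press 5 at (4,0):
0 0 1
1 1 1
0 1 0
0 1 1
0 1 1

After press 6 at (1,0):
1 0 1
0 0 1
1 1 0
0 1 1
0 1 1

After press 7 at (2,2):
1 0 1
0 0 0
1 0 1
0 1 0
0 1 1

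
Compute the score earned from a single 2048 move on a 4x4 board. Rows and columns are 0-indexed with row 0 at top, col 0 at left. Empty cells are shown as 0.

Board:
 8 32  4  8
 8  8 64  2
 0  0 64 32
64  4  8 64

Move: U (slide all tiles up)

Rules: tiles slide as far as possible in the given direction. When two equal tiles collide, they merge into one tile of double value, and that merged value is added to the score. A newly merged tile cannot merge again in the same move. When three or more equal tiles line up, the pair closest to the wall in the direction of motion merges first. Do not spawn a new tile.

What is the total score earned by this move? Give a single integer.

Slide up:
col 0: [8, 8, 0, 64] -> [16, 64, 0, 0]  score +16 (running 16)
col 1: [32, 8, 0, 4] -> [32, 8, 4, 0]  score +0 (running 16)
col 2: [4, 64, 64, 8] -> [4, 128, 8, 0]  score +128 (running 144)
col 3: [8, 2, 32, 64] -> [8, 2, 32, 64]  score +0 (running 144)
Board after move:
 16  32   4   8
 64   8 128   2
  0   4   8  32
  0   0   0  64

Answer: 144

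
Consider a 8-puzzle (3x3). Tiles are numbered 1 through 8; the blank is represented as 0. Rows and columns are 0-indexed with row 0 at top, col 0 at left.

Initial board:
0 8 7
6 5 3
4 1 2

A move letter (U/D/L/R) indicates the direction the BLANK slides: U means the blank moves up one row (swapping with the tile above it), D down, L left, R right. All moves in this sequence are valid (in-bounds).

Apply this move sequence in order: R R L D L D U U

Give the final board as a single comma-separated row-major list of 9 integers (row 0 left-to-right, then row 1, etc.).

Answer: 0, 5, 7, 8, 6, 3, 4, 1, 2

Derivation:
After move 1 (R):
8 0 7
6 5 3
4 1 2

After move 2 (R):
8 7 0
6 5 3
4 1 2

After move 3 (L):
8 0 7
6 5 3
4 1 2

After move 4 (D):
8 5 7
6 0 3
4 1 2

After move 5 (L):
8 5 7
0 6 3
4 1 2

After move 6 (D):
8 5 7
4 6 3
0 1 2

After move 7 (U):
8 5 7
0 6 3
4 1 2

After move 8 (U):
0 5 7
8 6 3
4 1 2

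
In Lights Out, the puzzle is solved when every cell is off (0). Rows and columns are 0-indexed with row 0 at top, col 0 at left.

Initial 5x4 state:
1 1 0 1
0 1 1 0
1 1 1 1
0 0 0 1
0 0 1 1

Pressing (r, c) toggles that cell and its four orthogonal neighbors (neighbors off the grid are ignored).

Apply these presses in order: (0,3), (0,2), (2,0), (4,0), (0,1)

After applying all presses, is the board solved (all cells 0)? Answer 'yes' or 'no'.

Answer: no

Derivation:
After press 1 at (0,3):
1 1 1 0
0 1 1 1
1 1 1 1
0 0 0 1
0 0 1 1

After press 2 at (0,2):
1 0 0 1
0 1 0 1
1 1 1 1
0 0 0 1
0 0 1 1

After press 3 at (2,0):
1 0 0 1
1 1 0 1
0 0 1 1
1 0 0 1
0 0 1 1

After press 4 at (4,0):
1 0 0 1
1 1 0 1
0 0 1 1
0 0 0 1
1 1 1 1

After press 5 at (0,1):
0 1 1 1
1 0 0 1
0 0 1 1
0 0 0 1
1 1 1 1

Lights still on: 12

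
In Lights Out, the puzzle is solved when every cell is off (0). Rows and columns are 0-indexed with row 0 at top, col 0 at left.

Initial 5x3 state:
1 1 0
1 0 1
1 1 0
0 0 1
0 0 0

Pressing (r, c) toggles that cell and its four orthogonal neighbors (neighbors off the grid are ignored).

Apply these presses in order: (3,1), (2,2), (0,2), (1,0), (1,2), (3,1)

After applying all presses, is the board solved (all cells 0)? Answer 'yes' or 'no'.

Answer: yes

Derivation:
After press 1 at (3,1):
1 1 0
1 0 1
1 0 0
1 1 0
0 1 0

After press 2 at (2,2):
1 1 0
1 0 0
1 1 1
1 1 1
0 1 0

After press 3 at (0,2):
1 0 1
1 0 1
1 1 1
1 1 1
0 1 0

After press 4 at (1,0):
0 0 1
0 1 1
0 1 1
1 1 1
0 1 0

After press 5 at (1,2):
0 0 0
0 0 0
0 1 0
1 1 1
0 1 0

After press 6 at (3,1):
0 0 0
0 0 0
0 0 0
0 0 0
0 0 0

Lights still on: 0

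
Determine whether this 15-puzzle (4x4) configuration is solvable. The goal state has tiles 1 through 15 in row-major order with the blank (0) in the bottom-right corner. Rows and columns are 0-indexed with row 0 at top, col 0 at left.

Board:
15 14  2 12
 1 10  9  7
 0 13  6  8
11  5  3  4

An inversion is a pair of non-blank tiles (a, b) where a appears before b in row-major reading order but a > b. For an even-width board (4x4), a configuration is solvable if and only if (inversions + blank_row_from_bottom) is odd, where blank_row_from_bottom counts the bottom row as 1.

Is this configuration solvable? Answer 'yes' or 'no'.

Answer: no

Derivation:
Inversions: 72
Blank is in row 2 (0-indexed from top), which is row 2 counting from the bottom (bottom = 1).
72 + 2 = 74, which is even, so the puzzle is not solvable.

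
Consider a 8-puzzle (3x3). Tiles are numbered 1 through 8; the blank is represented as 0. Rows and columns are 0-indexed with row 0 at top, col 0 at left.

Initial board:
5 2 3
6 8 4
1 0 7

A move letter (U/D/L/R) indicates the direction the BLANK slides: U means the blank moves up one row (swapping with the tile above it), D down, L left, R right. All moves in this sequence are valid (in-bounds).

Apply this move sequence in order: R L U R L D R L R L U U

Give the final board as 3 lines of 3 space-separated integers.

Answer: 5 0 3
6 2 4
1 8 7

Derivation:
After move 1 (R):
5 2 3
6 8 4
1 7 0

After move 2 (L):
5 2 3
6 8 4
1 0 7

After move 3 (U):
5 2 3
6 0 4
1 8 7

After move 4 (R):
5 2 3
6 4 0
1 8 7

After move 5 (L):
5 2 3
6 0 4
1 8 7

After move 6 (D):
5 2 3
6 8 4
1 0 7

After move 7 (R):
5 2 3
6 8 4
1 7 0

After move 8 (L):
5 2 3
6 8 4
1 0 7

After move 9 (R):
5 2 3
6 8 4
1 7 0

After move 10 (L):
5 2 3
6 8 4
1 0 7

After move 11 (U):
5 2 3
6 0 4
1 8 7

After move 12 (U):
5 0 3
6 2 4
1 8 7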